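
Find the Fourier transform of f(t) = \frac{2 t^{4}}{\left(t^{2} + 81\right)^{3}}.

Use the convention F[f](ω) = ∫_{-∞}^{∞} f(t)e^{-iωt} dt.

F(ω) = \frac{\pi \left(27 \omega^{2} - 15 \left|{\omega}\right| + 1\right) e^{- 9 \left|{\omega}\right|}}{12}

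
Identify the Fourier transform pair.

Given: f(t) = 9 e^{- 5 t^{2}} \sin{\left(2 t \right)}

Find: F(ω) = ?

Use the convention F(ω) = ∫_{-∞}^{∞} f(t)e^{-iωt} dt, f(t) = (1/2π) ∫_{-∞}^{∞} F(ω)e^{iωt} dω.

F(ω) = \frac{9 \sqrt{5} i \sqrt{\pi} \left(1 - e^{\frac{2 \omega}{5}}\right) e^{- \frac{\omega^{2}}{20} - \frac{\omega}{5} - \frac{1}{5}}}{10}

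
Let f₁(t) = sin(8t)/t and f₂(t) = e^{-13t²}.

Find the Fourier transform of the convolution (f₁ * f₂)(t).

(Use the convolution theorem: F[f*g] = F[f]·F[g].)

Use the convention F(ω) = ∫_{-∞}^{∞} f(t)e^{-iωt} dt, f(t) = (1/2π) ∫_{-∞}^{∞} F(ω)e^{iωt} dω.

F[f₁*f₂](ω) = \begin{cases} \frac{\sqrt{13} \pi^{\frac{3}{2}} e^{- \frac{\omega^{2}}{52}}}{13} & \text{for}\: \omega > -8 \wedge \omega < 8 \\0 & \text{otherwise} \end{cases}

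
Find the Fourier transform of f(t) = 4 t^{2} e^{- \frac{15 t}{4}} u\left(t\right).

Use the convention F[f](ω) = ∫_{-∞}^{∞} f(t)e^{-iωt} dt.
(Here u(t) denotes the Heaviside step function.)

F(ω) = \frac{512}{\left(4 i \omega + 15\right)^{3}}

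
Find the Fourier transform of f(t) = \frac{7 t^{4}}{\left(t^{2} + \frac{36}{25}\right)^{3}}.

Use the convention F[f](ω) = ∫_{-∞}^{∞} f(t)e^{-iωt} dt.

F(ω) = \frac{7 \pi \left(12 \omega^{2} - 50 \left|{\omega}\right| + 25\right) e^{- \frac{6 \left|{\omega}\right|}{5}}}{80}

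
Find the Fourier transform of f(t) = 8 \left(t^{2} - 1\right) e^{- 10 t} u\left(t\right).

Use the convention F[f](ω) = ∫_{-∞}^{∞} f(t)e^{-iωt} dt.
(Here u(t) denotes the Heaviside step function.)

F(ω) = \frac{8 \left(2 i \omega - \left(i \omega + 10\right)^{3} + 20\right)}{\left(i \omega + 10\right)^{4}}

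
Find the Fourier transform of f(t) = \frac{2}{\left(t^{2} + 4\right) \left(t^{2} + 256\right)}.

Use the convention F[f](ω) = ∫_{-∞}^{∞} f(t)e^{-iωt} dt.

F(ω) = \frac{\pi \left(8 e^{14 \left|{\omega}\right|} - 1\right) e^{- 16 \left|{\omega}\right|}}{2016}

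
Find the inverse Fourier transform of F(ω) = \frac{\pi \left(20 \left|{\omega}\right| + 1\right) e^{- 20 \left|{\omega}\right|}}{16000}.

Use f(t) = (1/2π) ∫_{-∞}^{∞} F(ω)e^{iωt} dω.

f(t) = \frac{1}{\left(t^{2} + 400\right)^{2}}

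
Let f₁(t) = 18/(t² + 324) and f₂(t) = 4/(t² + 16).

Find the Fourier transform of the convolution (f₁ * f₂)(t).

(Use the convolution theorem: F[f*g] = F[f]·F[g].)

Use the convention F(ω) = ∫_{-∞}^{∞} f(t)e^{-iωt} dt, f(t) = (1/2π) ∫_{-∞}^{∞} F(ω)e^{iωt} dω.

F[f₁*f₂](ω) = \pi^{2} e^{- 22 \left|{\omega}\right|}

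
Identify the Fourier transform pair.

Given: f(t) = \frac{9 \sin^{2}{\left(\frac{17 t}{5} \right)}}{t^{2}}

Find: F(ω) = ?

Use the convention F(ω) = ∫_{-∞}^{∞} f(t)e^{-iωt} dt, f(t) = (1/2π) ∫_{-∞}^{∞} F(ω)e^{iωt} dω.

F(ω) = \begin{cases} \frac{9 \pi \left(34 - 5 \left|{\omega}\right|\right)}{10} & \text{for}\: \omega > - \frac{34}{5} \wedge \omega < \frac{34}{5} \\0 & \text{otherwise} \end{cases}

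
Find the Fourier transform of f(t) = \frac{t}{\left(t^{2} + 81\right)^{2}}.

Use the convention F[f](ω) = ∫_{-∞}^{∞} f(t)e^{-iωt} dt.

F(ω) = - \frac{i \pi \omega e^{- 9 \left|{\omega}\right|}}{18}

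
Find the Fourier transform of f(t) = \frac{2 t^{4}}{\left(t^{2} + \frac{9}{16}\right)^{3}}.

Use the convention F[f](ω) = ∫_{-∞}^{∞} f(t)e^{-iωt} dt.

F(ω) = \frac{\pi \left(3 \omega^{2} - 20 \left|{\omega}\right| + 16\right) e^{- \frac{3 \left|{\omega}\right|}{4}}}{16}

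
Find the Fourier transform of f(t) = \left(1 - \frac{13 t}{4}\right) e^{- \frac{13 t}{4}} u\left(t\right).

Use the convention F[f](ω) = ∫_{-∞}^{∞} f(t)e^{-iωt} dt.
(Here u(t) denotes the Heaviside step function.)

F(ω) = \frac{16 i \omega}{- 16 \omega^{2} + 104 i \omega + 169}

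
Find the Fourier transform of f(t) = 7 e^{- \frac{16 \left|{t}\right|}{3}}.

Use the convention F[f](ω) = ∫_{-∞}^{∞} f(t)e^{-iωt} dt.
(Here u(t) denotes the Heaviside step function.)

F(ω) = \frac{672}{9 \omega^{2} + 256}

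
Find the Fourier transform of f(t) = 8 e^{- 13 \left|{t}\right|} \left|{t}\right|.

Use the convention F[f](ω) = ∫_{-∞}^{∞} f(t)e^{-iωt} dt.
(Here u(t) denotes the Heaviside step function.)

F(ω) = \frac{16 \left(169 - \omega^{2}\right)}{\left(\omega^{2} + 169\right)^{2}}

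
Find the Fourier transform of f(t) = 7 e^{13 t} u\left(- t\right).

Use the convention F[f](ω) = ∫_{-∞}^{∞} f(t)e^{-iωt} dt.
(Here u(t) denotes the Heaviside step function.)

F(ω) = - \frac{7}{i \omega - 13}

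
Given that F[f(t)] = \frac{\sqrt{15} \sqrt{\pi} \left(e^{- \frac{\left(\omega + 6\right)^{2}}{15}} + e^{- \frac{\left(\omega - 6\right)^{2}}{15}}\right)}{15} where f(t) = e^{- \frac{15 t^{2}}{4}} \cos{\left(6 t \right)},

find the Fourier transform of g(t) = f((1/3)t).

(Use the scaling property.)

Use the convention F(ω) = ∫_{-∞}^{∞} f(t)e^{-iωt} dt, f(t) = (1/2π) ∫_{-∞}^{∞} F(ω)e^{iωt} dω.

F[g](ω) = \frac{\sqrt{15} \sqrt{\pi} \left(e^{\frac{24 \omega}{5}} + 1\right) e^{- \frac{3 \omega^{2}}{5} - \frac{12 \omega}{5} - \frac{12}{5}}}{5}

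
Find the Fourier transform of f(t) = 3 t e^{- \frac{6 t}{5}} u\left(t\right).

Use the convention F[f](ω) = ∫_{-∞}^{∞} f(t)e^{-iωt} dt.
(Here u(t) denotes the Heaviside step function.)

F(ω) = \frac{75}{\left(5 i \omega + 6\right)^{2}}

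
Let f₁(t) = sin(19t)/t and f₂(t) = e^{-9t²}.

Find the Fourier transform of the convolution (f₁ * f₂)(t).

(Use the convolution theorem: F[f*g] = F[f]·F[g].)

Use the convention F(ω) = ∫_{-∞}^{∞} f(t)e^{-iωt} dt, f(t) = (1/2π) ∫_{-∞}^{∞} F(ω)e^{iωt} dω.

F[f₁*f₂](ω) = \begin{cases} \frac{\pi^{\frac{3}{2}} e^{- \frac{\omega^{2}}{36}}}{3} & \text{for}\: \omega > -19 \wedge \omega < 19 \\0 & \text{otherwise} \end{cases}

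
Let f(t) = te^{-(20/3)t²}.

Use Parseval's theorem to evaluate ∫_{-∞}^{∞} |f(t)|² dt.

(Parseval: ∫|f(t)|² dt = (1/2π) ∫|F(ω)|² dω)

∫|f(t)|² dt = \frac{3 \sqrt{30} \sqrt{\pi}}{1600}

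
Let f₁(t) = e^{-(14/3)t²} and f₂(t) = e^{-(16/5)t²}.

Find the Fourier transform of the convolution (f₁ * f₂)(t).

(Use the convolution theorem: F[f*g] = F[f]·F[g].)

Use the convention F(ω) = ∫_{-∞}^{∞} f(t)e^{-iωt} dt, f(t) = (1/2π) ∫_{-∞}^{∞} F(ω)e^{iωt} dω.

F[f₁*f₂](ω) = \frac{\sqrt{210} \pi e^{- \frac{59 \omega^{2}}{448}}}{56}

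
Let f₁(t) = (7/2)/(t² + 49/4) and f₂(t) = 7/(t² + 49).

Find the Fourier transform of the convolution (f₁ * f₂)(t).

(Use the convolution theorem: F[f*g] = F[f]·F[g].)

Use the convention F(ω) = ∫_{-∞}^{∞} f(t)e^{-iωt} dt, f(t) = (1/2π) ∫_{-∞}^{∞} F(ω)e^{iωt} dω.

F[f₁*f₂](ω) = \pi^{2} e^{- \frac{21 \left|{\omega}\right|}{2}}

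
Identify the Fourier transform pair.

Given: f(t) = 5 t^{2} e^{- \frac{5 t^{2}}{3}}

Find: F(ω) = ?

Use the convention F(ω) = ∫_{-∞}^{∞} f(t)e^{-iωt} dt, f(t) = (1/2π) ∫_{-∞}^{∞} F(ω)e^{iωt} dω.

F(ω) = \frac{3 \sqrt{15} \sqrt{\pi} \left(10 - 3 \omega^{2}\right) e^{- \frac{3 \omega^{2}}{20}}}{100}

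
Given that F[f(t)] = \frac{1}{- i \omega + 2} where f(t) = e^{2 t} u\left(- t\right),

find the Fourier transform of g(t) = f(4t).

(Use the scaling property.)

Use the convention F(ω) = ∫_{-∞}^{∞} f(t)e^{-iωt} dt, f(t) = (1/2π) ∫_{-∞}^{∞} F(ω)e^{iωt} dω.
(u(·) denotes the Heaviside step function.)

F[g](ω) = \frac{i}{\omega + 8 i}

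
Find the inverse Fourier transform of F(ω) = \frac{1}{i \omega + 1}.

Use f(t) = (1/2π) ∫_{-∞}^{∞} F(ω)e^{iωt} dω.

f(t) = e^{- t} u\left(t\right)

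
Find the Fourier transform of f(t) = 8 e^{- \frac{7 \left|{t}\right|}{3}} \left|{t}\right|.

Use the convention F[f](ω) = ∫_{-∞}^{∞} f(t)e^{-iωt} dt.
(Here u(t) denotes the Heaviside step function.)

F(ω) = \frac{144 \left(49 - 9 \omega^{2}\right)}{\left(9 \omega^{2} + 49\right)^{2}}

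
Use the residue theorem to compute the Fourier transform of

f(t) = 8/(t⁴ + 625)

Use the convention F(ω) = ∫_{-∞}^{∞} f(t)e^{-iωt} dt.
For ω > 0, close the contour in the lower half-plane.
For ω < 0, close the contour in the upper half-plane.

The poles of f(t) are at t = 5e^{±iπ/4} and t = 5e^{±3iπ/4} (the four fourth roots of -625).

Let g(z) = f(z)e^{-iωz}; for large |z| the factor e^{-iωz} decays in the lower half-plane when ω > 0 and in the upper half-plane when ω < 0.

Case ω > 0 (lower half-plane, clockwise contour ⇒ F(ω) = -2πi·ΣRes):
  Res_{z = - \frac{5 \sqrt{2}}{2} - \frac{5 \sqrt{2} i}{2}} g(z) = \frac{\sqrt{2} \left(1 + i\right) e^{\frac{5 \sqrt{2} \omega \left(-1 + i\right)}{2}}}{125}
  Res_{z = \frac{5 \sqrt{2}}{2} - \frac{5 \sqrt{2} i}{2}} g(z) = \frac{\sqrt{2} \left(-1 + i\right) e^{- \frac{5 \sqrt{2} \omega \left(1 + i\right)}{2}}}{125}
  F(ω) = -2πi·ΣRes = \frac{2 \sqrt{2} \pi \left(\left(1 - i\right) e^{5 \sqrt{2} i \omega} + 1 + i\right) e^{- \frac{5 \sqrt{2} \omega \left(1 + i\right)}{2}}}{125} = \frac{8 \pi e^{- \frac{5 \sqrt{2} \omega}{2}} \sin{\left(\frac{5 \sqrt{2} \omega}{2} + \frac{\pi}{4} \right)}}{125}

Case ω < 0 (upper half-plane, counterclockwise contour ⇒ F(ω) = +2πi·ΣRes):
  Res_{z = \frac{5 \sqrt{2}}{2} + \frac{5 \sqrt{2} i}{2}} g(z) = - \frac{\sqrt{2} \left(1 + i\right) e^{\frac{5 \sqrt{2} \omega \left(1 - i\right)}{2}}}{125}
  Res_{z = - \frac{5 \sqrt{2}}{2} + \frac{5 \sqrt{2} i}{2}} g(z) = \frac{\sqrt{2} \left(1 - i\right) e^{\frac{5 \sqrt{2} \omega \left(1 + i\right)}{2}}}{125}
  F(ω) = 2πi·ΣRes = - \frac{2 \sqrt{2} i \pi \left(\left(1 + i\right) e^{\frac{5 \sqrt{2} \omega \left(1 - i\right)}{2}} - \left(1 - i\right) e^{\frac{5 \sqrt{2} \omega \left(1 + i\right)}{2}}\right)}{125} = \frac{8 \pi e^{\frac{5 \sqrt{2} \omega}{2}} \cos{\left(\frac{5 \sqrt{2} \omega}{2} + \frac{\pi}{4} \right)}}{125}

Both cases combine into a single formula in |ω|:

F(ω) = \frac{8 \pi e^{- \frac{5 \sqrt{2} \left|{\omega}\right|}{2}} \sin{\left(\frac{5 \sqrt{2} \left|{\omega}\right|}{2} + \frac{\pi}{4} \right)}}{125}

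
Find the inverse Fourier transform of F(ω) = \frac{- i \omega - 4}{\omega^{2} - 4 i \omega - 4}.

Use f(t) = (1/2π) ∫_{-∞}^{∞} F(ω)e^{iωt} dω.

f(t) = \left(2 t + 1\right) e^{- 2 t} u\left(t\right)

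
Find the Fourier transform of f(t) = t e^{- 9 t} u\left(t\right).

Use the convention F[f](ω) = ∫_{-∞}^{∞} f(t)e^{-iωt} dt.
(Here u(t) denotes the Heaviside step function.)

F(ω) = \frac{1}{\left(i \omega + 9\right)^{2}}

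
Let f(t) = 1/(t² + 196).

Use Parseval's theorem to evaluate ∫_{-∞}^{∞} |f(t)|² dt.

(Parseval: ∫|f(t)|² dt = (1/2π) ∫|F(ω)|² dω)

∫|f(t)|² dt = \frac{\pi}{5488}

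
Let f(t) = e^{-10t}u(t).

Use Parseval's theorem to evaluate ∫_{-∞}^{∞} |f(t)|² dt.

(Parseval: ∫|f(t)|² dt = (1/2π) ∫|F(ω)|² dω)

∫|f(t)|² dt = \frac{1}{20}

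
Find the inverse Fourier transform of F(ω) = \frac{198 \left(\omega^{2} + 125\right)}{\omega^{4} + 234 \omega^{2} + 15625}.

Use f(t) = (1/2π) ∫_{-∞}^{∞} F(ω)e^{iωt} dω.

f(t) = 9 e^{- 11 \left|{t}\right|} \cos{\left(2 \left|{t}\right| \right)}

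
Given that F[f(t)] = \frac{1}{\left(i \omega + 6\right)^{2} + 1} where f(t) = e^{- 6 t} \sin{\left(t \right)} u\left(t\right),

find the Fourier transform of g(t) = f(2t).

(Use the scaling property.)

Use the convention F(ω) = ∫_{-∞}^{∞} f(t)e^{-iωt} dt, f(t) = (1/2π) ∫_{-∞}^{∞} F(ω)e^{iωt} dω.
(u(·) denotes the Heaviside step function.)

F[g](ω) = \frac{2}{\left(i \omega + 12\right)^{2} + 4}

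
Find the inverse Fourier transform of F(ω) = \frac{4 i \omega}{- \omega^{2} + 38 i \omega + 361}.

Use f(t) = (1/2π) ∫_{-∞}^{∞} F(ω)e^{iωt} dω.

f(t) = 4 \left(1 - 19 t\right) e^{- 19 t} u\left(t\right)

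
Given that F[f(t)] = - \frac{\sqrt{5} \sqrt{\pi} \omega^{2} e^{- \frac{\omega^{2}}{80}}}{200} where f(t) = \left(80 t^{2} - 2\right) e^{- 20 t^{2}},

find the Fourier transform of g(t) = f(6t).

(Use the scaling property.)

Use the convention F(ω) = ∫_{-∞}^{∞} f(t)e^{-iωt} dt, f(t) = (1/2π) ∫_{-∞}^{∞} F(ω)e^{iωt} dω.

F[g](ω) = - \frac{\sqrt{5} \sqrt{\pi} \omega^{2} e^{- \frac{\omega^{2}}{2880}}}{43200}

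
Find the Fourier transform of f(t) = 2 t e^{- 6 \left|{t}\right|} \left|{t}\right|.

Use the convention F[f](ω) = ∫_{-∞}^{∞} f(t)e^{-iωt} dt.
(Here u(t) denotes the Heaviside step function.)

F(ω) = \frac{8 i \omega \left(\omega^{2} - 108\right)}{\left(\omega^{2} + 36\right)^{3}}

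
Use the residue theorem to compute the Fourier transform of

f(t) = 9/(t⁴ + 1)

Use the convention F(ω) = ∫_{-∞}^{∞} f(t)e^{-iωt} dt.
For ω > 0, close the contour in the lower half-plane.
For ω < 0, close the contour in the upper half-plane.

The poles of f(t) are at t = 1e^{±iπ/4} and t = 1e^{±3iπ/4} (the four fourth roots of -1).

Let g(z) = f(z)e^{-iωz}; for large |z| the factor e^{-iωz} decays in the lower half-plane when ω > 0 and in the upper half-plane when ω < 0.

Case ω > 0 (lower half-plane, clockwise contour ⇒ F(ω) = -2πi·ΣRes):
  Res_{z = - \frac{\sqrt{2}}{2} - \frac{\sqrt{2} i}{2}} g(z) = \frac{9 \sqrt{2} i \left(1 - i\right) e^{\frac{\sqrt{2} \omega \left(-1 + i\right)}{2}}}{8}
  Res_{z = \frac{\sqrt{2}}{2} - \frac{\sqrt{2} i}{2}} g(z) = \frac{9 \sqrt{2} i \left(1 + i\right) e^{- \frac{\sqrt{2} \omega \left(1 + i\right)}{2}}}{8}
  F(ω) = -2πi·ΣRes = \frac{9 \sqrt{2} \pi \left(1 - i\right) \left(e^{\sqrt{2} i \omega} + i\right) e^{- \frac{\sqrt{2} \omega \left(1 + i\right)}{2}}}{4} = 9 \pi e^{- \frac{\sqrt{2} \omega}{2}} \sin{\left(\frac{\sqrt{2} \omega}{2} + \frac{\pi}{4} \right)}

Case ω < 0 (upper half-plane, counterclockwise contour ⇒ F(ω) = +2πi·ΣRes):
  Res_{z = \frac{\sqrt{2}}{2} + \frac{\sqrt{2} i}{2}} g(z) = \frac{9 \sqrt{2} i \left(-1 + i\right) e^{\frac{\sqrt{2} \omega \left(1 - i\right)}{2}}}{8}
  Res_{z = - \frac{\sqrt{2}}{2} + \frac{\sqrt{2} i}{2}} g(z) = \frac{9 \sqrt{2} \left(1 - i\right) e^{\frac{\sqrt{2} \omega \left(1 + i\right)}{2}}}{8}
  F(ω) = 2πi·ΣRes = - \frac{9 \sqrt{2} i \pi \left(i \left(1 - i\right) e^{\frac{\sqrt{2} \omega \left(1 - i\right)}{2}} - \left(1 - i\right) e^{\frac{\sqrt{2} \omega \left(1 + i\right)}{2}}\right)}{4} = 9 \pi e^{\frac{\sqrt{2} \omega}{2}} \cos{\left(\frac{\sqrt{2} \omega}{2} + \frac{\pi}{4} \right)}

Both cases combine into a single formula in |ω|:

F(ω) = 9 \pi e^{- \frac{\sqrt{2} \left|{\omega}\right|}{2}} \sin{\left(\frac{\sqrt{2} \left|{\omega}\right|}{2} + \frac{\pi}{4} \right)}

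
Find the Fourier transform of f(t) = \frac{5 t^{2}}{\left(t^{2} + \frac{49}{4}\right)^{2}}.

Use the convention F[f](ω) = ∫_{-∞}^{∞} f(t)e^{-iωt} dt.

F(ω) = \frac{5 \pi \left(2 - 7 \left|{\omega}\right|\right) e^{- \frac{7 \left|{\omega}\right|}{2}}}{14}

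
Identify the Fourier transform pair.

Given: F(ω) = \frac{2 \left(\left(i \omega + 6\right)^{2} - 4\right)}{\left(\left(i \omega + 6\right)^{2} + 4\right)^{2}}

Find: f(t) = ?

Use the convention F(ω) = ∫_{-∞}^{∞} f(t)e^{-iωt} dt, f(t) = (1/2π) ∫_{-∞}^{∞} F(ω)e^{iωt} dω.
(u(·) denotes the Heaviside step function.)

f(t) = 2 t e^{- 6 t} \cos{\left(2 t \right)} u\left(t\right)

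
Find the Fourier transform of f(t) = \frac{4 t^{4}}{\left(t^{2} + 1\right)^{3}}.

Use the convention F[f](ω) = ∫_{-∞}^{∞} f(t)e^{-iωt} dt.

F(ω) = \frac{\pi \left(\omega^{2} - 5 \left|{\omega}\right| + 3\right) e^{- \left|{\omega}\right|}}{2}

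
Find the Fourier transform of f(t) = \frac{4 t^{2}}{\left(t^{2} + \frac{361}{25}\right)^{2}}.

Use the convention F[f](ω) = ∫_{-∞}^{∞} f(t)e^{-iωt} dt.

F(ω) = \frac{2 \pi \left(5 - 19 \left|{\omega}\right|\right) e^{- \frac{19 \left|{\omega}\right|}{5}}}{19}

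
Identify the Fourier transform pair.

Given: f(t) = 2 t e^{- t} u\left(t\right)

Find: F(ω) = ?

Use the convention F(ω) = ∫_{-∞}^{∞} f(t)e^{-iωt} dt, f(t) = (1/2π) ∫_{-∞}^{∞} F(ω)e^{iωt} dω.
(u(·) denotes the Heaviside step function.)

F(ω) = \frac{2}{\left(i \omega + 1\right)^{2}}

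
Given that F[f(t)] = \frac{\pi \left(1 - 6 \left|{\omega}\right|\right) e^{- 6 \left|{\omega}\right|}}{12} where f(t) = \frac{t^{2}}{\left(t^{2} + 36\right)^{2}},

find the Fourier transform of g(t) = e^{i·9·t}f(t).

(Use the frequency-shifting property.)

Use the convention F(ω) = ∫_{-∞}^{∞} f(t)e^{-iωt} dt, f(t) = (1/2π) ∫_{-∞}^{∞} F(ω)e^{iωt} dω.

F[g](ω) = \frac{\pi \left(1 - 6 \left|{\omega - 9}\right|\right) e^{- 6 \left|{\omega - 9}\right|}}{12}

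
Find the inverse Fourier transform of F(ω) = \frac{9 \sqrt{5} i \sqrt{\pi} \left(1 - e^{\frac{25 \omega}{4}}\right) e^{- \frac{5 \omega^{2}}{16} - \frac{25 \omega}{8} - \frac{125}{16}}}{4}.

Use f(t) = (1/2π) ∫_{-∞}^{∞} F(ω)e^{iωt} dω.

f(t) = 9 e^{- \frac{4 t^{2}}{5}} \sin{\left(5 t \right)}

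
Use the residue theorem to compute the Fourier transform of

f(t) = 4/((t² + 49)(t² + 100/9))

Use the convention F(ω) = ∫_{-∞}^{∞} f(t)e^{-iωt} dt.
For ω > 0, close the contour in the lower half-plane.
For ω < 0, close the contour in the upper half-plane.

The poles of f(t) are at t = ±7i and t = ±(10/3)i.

Let g(z) = f(z)e^{-iωz}; for large |z| the factor e^{-iωz} decays in the lower half-plane when ω > 0 and in the upper half-plane when ω < 0.

Case ω > 0 (lower half-plane, clockwise contour ⇒ F(ω) = -2πi·ΣRes):
  Res_{z = - 7 i} g(z) = - \frac{18 i e^{- 7 \omega}}{2387}
  Res_{z = - \frac{10 i}{3}} g(z) = \frac{27 i e^{- \frac{10 \omega}{3}}}{1705}
  F(ω) = -2πi·ΣRes = - \frac{36 \pi e^{- 7 \omega}}{2387} + \frac{54 \pi e^{- \frac{10 \omega}{3}}}{1705}

Case ω < 0 (upper half-plane, counterclockwise contour ⇒ F(ω) = +2πi·ΣRes):
  Res_{z = 7 i} g(z) = \frac{18 i e^{7 \omega}}{2387}
  Res_{z = \frac{10 i}{3}} g(z) = - \frac{27 i e^{\frac{10 \omega}{3}}}{1705}
  F(ω) = 2πi·ΣRes = \frac{18 \pi \left(21 e^{\frac{10 \omega}{3}} - 10 e^{7 \omega}\right)}{11935}

Both cases combine into a single formula in |ω|:

F(ω) = - \frac{36 \pi e^{- 7 \left|{\omega}\right|}}{2387} + \frac{54 \pi e^{- \frac{10 \left|{\omega}\right|}{3}}}{1705}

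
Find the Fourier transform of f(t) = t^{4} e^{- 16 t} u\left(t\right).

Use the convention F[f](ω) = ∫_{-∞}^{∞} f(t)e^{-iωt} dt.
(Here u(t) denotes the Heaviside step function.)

F(ω) = \frac{24}{\left(i \omega + 16\right)^{5}}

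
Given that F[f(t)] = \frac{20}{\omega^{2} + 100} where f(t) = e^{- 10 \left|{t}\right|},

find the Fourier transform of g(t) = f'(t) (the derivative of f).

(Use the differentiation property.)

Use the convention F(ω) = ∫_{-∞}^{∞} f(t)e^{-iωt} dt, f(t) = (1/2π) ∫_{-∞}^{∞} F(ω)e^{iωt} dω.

F[g](ω) = \frac{20 i \omega}{\omega^{2} + 100}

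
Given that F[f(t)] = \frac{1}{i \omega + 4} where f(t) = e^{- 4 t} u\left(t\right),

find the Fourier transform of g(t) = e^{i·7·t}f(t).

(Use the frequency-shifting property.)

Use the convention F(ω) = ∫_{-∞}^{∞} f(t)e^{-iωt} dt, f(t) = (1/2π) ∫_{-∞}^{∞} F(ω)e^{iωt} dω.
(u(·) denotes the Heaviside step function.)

F[g](ω) = \frac{1}{i \left(\omega - 7\right) + 4}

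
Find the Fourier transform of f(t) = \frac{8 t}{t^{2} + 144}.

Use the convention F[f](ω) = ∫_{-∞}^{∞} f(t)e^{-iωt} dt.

F(ω) = - 8 i \pi e^{- 12 \left|{\omega}\right|} \operatorname{sign}{\left(\omega \right)}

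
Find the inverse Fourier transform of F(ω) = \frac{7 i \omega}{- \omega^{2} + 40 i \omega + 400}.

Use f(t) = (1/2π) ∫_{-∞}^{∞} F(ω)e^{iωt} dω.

f(t) = 7 \left(1 - 20 t\right) e^{- 20 t} u\left(t\right)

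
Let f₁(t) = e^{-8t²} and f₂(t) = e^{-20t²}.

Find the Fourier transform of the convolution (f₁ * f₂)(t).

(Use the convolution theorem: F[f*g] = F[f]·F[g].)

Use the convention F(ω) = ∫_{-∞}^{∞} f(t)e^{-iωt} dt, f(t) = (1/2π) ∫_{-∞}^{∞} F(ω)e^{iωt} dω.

F[f₁*f₂](ω) = \frac{\sqrt{10} \pi e^{- \frac{7 \omega^{2}}{160}}}{40}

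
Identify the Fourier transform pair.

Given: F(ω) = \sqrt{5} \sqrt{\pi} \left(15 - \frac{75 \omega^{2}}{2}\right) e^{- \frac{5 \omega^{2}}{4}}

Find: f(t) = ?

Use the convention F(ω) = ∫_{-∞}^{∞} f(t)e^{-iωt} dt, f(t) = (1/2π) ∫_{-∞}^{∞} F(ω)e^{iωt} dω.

f(t) = 6 t^{2} e^{- \frac{t^{2}}{5}}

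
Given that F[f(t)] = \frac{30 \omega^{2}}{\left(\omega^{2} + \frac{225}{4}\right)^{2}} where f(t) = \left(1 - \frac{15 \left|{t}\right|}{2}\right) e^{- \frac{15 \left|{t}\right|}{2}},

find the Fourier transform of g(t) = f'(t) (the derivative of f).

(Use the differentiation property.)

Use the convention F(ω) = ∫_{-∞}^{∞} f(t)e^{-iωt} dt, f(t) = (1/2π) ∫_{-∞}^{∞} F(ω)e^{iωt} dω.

F[g](ω) = \frac{480 i \omega^{3}}{\left(4 \omega^{2} + 225\right)^{2}}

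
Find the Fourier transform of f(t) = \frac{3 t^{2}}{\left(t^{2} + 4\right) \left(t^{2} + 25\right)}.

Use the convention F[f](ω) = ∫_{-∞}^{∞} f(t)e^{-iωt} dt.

F(ω) = \frac{\pi \left(5 - 2 e^{3 \left|{\omega}\right|}\right) e^{- 5 \left|{\omega}\right|}}{7}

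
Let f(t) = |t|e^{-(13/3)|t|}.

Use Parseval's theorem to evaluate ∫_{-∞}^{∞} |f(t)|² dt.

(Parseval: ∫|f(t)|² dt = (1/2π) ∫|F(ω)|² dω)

∫|f(t)|² dt = \frac{27}{4394}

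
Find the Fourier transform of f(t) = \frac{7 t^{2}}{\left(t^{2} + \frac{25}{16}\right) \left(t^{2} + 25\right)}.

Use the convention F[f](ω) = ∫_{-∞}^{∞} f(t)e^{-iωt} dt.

F(ω) = \frac{112 \pi e^{- 5 \left|{\omega}\right|}}{75} - \frac{28 \pi e^{- \frac{5 \left|{\omega}\right|}{4}}}{75}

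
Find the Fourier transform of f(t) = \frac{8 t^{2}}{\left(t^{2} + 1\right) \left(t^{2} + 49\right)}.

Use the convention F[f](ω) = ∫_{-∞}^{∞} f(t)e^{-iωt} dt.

F(ω) = \frac{\pi \left(7 - e^{6 \left|{\omega}\right|}\right) e^{- 7 \left|{\omega}\right|}}{6}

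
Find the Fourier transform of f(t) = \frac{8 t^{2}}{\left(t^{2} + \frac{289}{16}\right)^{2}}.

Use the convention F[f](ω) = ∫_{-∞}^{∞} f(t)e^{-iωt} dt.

F(ω) = \frac{4 \pi \left(4 - 17 \left|{\omega}\right|\right) e^{- \frac{17 \left|{\omega}\right|}{4}}}{17}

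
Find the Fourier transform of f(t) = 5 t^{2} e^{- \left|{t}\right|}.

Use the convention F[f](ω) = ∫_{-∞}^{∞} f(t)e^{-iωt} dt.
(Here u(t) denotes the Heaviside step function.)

F(ω) = \frac{20 \left(1 - 3 \omega^{2}\right)}{\left(\omega^{2} + 1\right)^{3}}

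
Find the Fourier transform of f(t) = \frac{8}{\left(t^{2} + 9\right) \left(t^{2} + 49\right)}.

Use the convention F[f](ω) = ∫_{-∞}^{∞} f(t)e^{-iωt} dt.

F(ω) = \frac{\pi \left(7 e^{4 \left|{\omega}\right|} - 3\right) e^{- 7 \left|{\omega}\right|}}{105}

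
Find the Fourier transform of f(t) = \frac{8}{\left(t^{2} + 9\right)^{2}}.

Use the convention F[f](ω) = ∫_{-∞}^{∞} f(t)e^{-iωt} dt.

F(ω) = \frac{4 \pi \left(3 \left|{\omega}\right| + 1\right) e^{- 3 \left|{\omega}\right|}}{27}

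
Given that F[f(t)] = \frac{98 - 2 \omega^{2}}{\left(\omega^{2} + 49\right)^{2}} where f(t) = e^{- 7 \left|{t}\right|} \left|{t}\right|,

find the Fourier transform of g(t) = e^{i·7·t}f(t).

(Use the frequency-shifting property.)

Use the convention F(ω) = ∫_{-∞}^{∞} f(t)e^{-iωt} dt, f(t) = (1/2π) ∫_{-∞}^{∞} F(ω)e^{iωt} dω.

F[g](ω) = \frac{2 \left(49 - \left(\omega - 7\right)^{2}\right)}{\left(\left(\omega - 7\right)^{2} + 49\right)^{2}}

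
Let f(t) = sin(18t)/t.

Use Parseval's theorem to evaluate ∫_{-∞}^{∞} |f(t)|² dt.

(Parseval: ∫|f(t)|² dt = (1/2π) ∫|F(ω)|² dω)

∫|f(t)|² dt = 18 \pi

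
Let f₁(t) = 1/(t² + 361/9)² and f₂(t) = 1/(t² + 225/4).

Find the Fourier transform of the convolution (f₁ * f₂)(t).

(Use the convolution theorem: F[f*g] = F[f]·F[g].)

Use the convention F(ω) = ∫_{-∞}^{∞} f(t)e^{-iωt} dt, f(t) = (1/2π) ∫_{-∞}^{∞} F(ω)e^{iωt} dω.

F[f₁*f₂](ω) = \frac{3 \pi^{2} \left(19 \left|{\omega}\right| + 3\right) e^{- \frac{83 \left|{\omega}\right|}{6}}}{34295}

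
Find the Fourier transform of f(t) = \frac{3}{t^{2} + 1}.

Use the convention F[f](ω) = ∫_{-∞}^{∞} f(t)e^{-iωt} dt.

F(ω) = 3 \pi e^{- \left|{\omega}\right|}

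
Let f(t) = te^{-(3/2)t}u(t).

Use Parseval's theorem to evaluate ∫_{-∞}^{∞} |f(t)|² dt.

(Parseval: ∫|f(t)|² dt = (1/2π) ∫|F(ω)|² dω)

∫|f(t)|² dt = \frac{2}{27}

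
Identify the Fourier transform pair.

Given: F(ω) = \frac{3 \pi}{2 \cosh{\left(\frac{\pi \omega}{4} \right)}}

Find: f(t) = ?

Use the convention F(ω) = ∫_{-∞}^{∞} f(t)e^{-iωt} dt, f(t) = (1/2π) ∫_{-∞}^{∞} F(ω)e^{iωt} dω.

f(t) = \frac{6}{e^{2 t} + e^{- 2 t}}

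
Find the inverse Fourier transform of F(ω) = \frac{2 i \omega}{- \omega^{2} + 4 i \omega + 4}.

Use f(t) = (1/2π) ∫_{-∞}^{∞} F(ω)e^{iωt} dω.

f(t) = 2 \left(1 - 2 t\right) e^{- 2 t} u\left(t\right)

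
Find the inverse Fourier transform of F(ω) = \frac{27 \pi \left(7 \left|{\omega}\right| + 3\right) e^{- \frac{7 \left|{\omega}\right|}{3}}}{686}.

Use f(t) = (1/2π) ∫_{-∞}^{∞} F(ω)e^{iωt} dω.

f(t) = \frac{3}{\left(t^{2} + \frac{49}{9}\right)^{2}}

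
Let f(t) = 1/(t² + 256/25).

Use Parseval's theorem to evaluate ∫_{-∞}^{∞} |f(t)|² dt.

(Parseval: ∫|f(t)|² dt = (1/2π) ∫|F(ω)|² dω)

∫|f(t)|² dt = \frac{125 \pi}{8192}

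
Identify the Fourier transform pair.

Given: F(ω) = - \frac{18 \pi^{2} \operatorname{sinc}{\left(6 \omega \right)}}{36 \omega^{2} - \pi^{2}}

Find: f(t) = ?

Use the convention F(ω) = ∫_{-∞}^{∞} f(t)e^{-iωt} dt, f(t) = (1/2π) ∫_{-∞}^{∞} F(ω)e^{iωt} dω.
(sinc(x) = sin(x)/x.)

f(t) = 3 \left(\begin{cases} \frac{\cos{\left(\frac{\pi t}{6} \right)}}{2} + \frac{1}{2} & \text{for}\: \left|{t}\right| < 6 \\0 & \text{otherwise} \end{cases}\right)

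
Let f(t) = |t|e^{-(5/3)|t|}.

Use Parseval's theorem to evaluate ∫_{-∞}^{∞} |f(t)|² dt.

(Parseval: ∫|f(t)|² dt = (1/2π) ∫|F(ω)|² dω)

∫|f(t)|² dt = \frac{27}{250}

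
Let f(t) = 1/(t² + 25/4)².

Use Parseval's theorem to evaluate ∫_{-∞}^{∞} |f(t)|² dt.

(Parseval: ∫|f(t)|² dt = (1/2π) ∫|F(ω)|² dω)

∫|f(t)|² dt = \frac{8 \pi}{15625}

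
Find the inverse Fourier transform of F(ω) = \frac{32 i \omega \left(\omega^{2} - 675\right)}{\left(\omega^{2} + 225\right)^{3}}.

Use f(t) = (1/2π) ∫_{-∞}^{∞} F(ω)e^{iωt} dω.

f(t) = 8 t e^{- 15 \left|{t}\right|} \left|{t}\right|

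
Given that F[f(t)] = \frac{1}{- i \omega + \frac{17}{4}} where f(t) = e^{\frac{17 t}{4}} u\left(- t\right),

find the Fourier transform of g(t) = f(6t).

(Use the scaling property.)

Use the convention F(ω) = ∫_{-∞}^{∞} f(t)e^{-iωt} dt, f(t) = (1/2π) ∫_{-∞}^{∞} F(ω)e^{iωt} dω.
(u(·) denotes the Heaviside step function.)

F[g](ω) = - \frac{2}{2 i \omega - 51}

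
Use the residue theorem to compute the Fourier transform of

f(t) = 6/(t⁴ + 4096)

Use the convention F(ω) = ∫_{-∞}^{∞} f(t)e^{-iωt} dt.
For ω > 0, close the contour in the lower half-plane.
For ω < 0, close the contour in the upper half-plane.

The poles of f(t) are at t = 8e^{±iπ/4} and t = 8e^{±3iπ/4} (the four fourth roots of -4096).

Let g(z) = f(z)e^{-iωz}; for large |z| the factor e^{-iωz} decays in the lower half-plane when ω > 0 and in the upper half-plane when ω < 0.

Case ω > 0 (lower half-plane, clockwise contour ⇒ F(ω) = -2πi·ΣRes):
  Res_{z = - 4 \sqrt{2} - 4 \sqrt{2} i} g(z) = \frac{3 \sqrt{2} i \left(1 - i\right) e^{4 \sqrt{2} \omega \left(-1 + i\right)}}{2048}
  Res_{z = 4 \sqrt{2} - 4 \sqrt{2} i} g(z) = \frac{3 \sqrt{2} i \left(1 + i\right) e^{- 4 \sqrt{2} \omega \left(1 + i\right)}}{2048}
  F(ω) = -2πi·ΣRes = \frac{3 \sqrt{2} \pi \left(1 - i\right) \left(e^{8 \sqrt{2} i \omega} + i\right) e^{- 4 \sqrt{2} \omega \left(1 + i\right)}}{1024} = \frac{3 \sqrt{2} \pi \left(\sin{\left(4 \sqrt{2} \omega \right)} + \cos{\left(4 \sqrt{2} \omega \right)}\right) e^{- 4 \sqrt{2} \omega}}{512}

Case ω < 0 (upper half-plane, counterclockwise contour ⇒ F(ω) = +2πi·ΣRes):
  Res_{z = 4 \sqrt{2} + 4 \sqrt{2} i} g(z) = \frac{3 \sqrt{2} i \left(-1 + i\right) e^{4 \sqrt{2} \omega \left(1 - i\right)}}{2048}
  Res_{z = - 4 \sqrt{2} + 4 \sqrt{2} i} g(z) = \frac{3 \sqrt{2} \left(1 - i\right) e^{4 \sqrt{2} \omega \left(1 + i\right)}}{2048}
  F(ω) = 2πi·ΣRes = - \frac{3 \sqrt{2} i \pi \left(i \left(1 - i\right) e^{4 \sqrt{2} \omega \left(1 - i\right)} - \left(1 - i\right) e^{4 \sqrt{2} \omega \left(1 + i\right)}\right)}{1024} = \frac{3 \sqrt{2} \pi \left(- \sin{\left(4 \sqrt{2} \omega \right)} + \cos{\left(4 \sqrt{2} \omega \right)}\right) e^{4 \sqrt{2} \omega}}{512}

Both cases combine into a single formula in |ω|:

F(ω) = \frac{3 \sqrt{2} \pi \left(\sin{\left(4 \sqrt{2} \left|{\omega}\right| \right)} + \cos{\left(4 \sqrt{2} \left|{\omega}\right| \right)}\right) e^{- 4 \sqrt{2} \left|{\omega}\right|}}{512}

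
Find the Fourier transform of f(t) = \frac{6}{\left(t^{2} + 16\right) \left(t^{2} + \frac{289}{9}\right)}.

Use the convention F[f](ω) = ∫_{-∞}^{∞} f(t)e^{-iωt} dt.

F(ω) = \frac{27 \pi e^{- 4 \left|{\omega}\right|}}{290} - \frac{162 \pi e^{- \frac{17 \left|{\omega}\right|}{3}}}{2465}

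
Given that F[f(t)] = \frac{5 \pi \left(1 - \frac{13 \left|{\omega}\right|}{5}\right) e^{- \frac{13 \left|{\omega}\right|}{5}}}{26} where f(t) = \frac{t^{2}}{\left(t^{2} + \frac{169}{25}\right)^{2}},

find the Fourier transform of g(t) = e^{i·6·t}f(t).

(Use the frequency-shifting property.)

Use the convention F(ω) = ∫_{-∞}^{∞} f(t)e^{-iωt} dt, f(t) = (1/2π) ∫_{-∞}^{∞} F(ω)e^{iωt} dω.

F[g](ω) = \frac{\pi \left(5 - 13 \left|{\omega - 6}\right|\right) e^{- \frac{13 \left|{\omega - 6}\right|}{5}}}{26}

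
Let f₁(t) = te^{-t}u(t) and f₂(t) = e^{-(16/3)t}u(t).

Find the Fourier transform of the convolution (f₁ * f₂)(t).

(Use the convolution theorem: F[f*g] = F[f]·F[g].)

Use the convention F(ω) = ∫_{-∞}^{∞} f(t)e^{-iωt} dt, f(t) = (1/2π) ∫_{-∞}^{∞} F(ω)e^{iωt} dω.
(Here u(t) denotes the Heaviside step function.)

F[f₁*f₂](ω) = \frac{3}{\left(i \omega + 1\right)^{2} \left(3 i \omega + 16\right)}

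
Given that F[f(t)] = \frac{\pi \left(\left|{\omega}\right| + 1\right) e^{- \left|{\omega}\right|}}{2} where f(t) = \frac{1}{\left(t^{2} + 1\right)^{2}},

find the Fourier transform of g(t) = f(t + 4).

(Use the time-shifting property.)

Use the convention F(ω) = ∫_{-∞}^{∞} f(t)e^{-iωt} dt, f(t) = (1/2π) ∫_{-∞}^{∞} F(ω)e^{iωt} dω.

F[g](ω) = \frac{\pi \left(\left|{\omega}\right| + 1\right) e^{4 i \omega - \left|{\omega}\right|}}{2}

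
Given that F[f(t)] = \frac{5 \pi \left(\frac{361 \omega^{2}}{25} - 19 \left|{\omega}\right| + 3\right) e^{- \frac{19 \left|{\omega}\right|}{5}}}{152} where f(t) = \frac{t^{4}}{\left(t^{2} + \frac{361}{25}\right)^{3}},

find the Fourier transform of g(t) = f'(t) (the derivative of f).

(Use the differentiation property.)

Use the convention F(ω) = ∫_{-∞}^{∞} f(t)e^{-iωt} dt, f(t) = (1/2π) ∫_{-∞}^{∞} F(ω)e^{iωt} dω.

F[g](ω) = \frac{i \pi \omega \left(361 \omega^{2} - 475 \left|{\omega}\right| + 75\right) e^{- \frac{19 \left|{\omega}\right|}{5}}}{760}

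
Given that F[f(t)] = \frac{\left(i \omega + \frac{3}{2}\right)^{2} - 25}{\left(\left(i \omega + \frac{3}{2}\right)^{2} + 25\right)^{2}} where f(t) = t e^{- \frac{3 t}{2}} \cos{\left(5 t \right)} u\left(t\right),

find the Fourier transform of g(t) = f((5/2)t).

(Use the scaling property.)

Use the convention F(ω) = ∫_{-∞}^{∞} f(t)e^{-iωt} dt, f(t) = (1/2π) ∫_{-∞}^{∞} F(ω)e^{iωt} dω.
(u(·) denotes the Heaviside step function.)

F[g](ω) = \frac{40 \left(\left(4 i \omega + 15\right)^{2} - 2500\right)}{\left(\left(4 i \omega + 15\right)^{2} + 2500\right)^{2}}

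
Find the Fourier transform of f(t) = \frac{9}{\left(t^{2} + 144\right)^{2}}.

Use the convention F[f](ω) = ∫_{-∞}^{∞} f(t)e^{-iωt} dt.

F(ω) = \frac{\pi \left(12 \left|{\omega}\right| + 1\right) e^{- 12 \left|{\omega}\right|}}{384}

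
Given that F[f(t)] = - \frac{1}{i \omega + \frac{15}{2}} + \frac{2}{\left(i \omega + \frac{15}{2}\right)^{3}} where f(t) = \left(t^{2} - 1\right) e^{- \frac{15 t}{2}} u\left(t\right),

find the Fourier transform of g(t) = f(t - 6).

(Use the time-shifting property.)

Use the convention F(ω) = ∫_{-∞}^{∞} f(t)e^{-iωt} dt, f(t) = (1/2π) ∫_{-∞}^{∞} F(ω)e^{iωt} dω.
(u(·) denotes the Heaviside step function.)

F[g](ω) = \frac{2 \left(16 i \omega - \left(2 i \omega + 15\right)^{3} + 120\right) e^{- 6 i \omega}}{\left(2 i \omega + 15\right)^{4}}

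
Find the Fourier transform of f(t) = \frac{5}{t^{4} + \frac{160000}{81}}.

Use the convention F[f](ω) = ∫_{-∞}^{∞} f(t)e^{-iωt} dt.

F(ω) = \frac{27 \pi e^{- \frac{10 \sqrt{2} \left|{\omega}\right|}{3}} \sin{\left(\frac{10 \sqrt{2} \left|{\omega}\right|}{3} + \frac{\pi}{4} \right)}}{1600}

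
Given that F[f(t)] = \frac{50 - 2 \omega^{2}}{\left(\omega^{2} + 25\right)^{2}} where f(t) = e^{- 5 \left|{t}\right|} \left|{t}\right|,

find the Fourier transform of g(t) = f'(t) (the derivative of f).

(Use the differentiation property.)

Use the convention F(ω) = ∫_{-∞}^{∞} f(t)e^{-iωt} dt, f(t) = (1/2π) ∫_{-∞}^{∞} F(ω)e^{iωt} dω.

F[g](ω) = - \frac{2 i \omega \left(\omega^{2} - 25\right)}{\left(\omega^{2} + 25\right)^{2}}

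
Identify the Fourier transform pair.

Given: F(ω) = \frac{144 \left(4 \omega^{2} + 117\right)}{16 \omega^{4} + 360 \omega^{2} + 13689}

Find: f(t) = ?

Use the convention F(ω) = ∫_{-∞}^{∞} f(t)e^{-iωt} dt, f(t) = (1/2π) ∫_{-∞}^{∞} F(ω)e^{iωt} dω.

f(t) = 4 e^{- \frac{9 \left|{t}\right|}{2}} \cos{\left(3 t \right)}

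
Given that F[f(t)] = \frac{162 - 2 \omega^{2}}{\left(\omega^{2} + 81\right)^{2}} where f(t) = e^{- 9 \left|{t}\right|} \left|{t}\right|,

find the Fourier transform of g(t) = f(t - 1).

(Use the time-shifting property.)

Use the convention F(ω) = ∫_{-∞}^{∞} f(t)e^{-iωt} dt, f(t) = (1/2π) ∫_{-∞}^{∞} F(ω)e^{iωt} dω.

F[g](ω) = \frac{2 \left(81 - \omega^{2}\right) e^{- i \omega}}{\left(\omega^{2} + 81\right)^{2}}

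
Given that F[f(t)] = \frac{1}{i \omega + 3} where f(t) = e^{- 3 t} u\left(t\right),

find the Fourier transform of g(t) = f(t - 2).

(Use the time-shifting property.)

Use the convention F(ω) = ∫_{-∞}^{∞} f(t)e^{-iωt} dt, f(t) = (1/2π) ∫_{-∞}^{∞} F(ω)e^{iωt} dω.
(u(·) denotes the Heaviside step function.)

F[g](ω) = \frac{e^{- 2 i \omega}}{i \omega + 3}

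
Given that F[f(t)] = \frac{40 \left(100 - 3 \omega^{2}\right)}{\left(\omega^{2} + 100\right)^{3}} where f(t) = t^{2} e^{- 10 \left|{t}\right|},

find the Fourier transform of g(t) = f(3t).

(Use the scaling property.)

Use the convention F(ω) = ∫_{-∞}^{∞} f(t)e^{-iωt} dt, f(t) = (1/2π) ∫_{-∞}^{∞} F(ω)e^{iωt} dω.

F[g](ω) = \frac{3240 \left(300 - \omega^{2}\right)}{\left(\omega^{2} + 900\right)^{3}}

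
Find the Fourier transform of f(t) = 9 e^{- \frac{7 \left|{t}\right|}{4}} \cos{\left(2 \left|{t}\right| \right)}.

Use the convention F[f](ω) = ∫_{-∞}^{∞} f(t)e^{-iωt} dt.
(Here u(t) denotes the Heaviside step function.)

F(ω) = \frac{504 \left(16 \omega^{2} + 113\right)}{256 \omega^{4} - 480 \omega^{2} + 12769}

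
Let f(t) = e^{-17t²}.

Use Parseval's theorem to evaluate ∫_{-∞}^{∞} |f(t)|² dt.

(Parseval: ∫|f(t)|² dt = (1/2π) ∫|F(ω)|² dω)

∫|f(t)|² dt = \frac{\sqrt{34} \sqrt{\pi}}{34}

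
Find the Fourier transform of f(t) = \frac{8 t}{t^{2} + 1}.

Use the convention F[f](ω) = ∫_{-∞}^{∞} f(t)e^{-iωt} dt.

F(ω) = - 8 i \pi e^{- \left|{\omega}\right|} \operatorname{sign}{\left(\omega \right)}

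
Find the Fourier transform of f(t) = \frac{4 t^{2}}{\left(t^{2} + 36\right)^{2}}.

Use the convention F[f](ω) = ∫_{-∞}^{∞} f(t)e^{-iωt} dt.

F(ω) = \frac{\pi \left(1 - 6 \left|{\omega}\right|\right) e^{- 6 \left|{\omega}\right|}}{3}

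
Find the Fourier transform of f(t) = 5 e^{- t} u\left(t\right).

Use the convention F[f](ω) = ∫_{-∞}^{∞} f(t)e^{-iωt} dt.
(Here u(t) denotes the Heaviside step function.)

F(ω) = \frac{5}{i \omega + 1}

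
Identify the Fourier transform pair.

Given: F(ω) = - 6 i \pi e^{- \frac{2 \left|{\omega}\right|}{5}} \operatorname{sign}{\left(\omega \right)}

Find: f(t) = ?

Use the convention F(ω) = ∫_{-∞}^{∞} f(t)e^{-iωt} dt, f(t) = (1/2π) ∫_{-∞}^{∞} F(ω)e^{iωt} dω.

f(t) = \frac{6 t}{t^{2} + \frac{4}{25}}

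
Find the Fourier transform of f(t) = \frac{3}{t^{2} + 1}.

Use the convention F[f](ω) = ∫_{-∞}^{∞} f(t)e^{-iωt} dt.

F(ω) = 3 \pi e^{- \left|{\omega}\right|}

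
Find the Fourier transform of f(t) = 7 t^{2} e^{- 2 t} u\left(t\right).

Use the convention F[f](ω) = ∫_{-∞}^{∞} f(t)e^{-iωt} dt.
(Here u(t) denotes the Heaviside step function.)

F(ω) = \frac{14}{\left(i \omega + 2\right)^{3}}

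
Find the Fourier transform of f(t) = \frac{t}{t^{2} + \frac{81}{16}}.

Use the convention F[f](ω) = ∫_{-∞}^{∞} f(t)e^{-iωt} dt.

F(ω) = - i \pi e^{- \frac{9 \left|{\omega}\right|}{4}} \operatorname{sign}{\left(\omega \right)}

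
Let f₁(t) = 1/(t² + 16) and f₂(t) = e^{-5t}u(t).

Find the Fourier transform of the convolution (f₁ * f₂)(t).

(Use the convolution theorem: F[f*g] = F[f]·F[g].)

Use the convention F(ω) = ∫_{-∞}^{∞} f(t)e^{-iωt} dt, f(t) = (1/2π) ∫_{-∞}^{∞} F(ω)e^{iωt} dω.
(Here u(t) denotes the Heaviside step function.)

F[f₁*f₂](ω) = \frac{\pi e^{- 4 \left|{\omega}\right|}}{4 \left(i \omega + 5\right)}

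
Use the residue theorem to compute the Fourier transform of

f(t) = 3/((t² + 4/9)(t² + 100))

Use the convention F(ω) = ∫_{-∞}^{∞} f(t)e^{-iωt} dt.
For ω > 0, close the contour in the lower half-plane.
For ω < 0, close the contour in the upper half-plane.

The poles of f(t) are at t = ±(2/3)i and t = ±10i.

Let g(z) = f(z)e^{-iωz}; for large |z| the factor e^{-iωz} decays in the lower half-plane when ω > 0 and in the upper half-plane when ω < 0.

Case ω > 0 (lower half-plane, clockwise contour ⇒ F(ω) = -2πi·ΣRes):
  Res_{z = - \frac{2 i}{3}} g(z) = \frac{81 i e^{- \frac{2 \omega}{3}}}{3584}
  Res_{z = - 10 i} g(z) = - \frac{27 i e^{- 10 \omega}}{17920}
  F(ω) = -2πi·ΣRes = - \frac{27 \pi e^{- 10 \omega}}{8960} + \frac{81 \pi e^{- \frac{2 \omega}{3}}}{1792}

Case ω < 0 (upper half-plane, counterclockwise contour ⇒ F(ω) = +2πi·ΣRes):
  Res_{z = \frac{2 i}{3}} g(z) = - \frac{81 i e^{\frac{2 \omega}{3}}}{3584}
  Res_{z = 10 i} g(z) = \frac{27 i e^{10 \omega}}{17920}
  F(ω) = 2πi·ΣRes = \frac{27 \pi \left(15 e^{\frac{2 \omega}{3}} - e^{10 \omega}\right)}{8960}

Both cases combine into a single formula in |ω|:

F(ω) = - \frac{27 \pi e^{- 10 \left|{\omega}\right|}}{8960} + \frac{81 \pi e^{- \frac{2 \left|{\omega}\right|}{3}}}{1792}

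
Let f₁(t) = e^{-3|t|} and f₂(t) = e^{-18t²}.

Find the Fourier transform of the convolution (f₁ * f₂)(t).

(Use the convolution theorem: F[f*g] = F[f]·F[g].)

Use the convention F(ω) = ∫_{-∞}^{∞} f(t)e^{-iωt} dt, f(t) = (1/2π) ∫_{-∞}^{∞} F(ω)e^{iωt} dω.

F[f₁*f₂](ω) = \frac{\sqrt{2} \sqrt{\pi} e^{- \frac{\omega^{2}}{72}}}{\omega^{2} + 9}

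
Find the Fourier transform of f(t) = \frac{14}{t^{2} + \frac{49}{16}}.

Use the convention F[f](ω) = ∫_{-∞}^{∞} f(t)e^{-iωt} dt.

F(ω) = 8 \pi e^{- \frac{7 \left|{\omega}\right|}{4}}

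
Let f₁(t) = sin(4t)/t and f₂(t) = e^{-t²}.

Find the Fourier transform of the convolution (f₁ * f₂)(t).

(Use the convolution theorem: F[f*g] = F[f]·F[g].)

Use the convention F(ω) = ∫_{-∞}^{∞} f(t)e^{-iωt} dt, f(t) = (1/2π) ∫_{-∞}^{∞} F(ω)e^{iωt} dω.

F[f₁*f₂](ω) = \begin{cases} \pi^{\frac{3}{2}} e^{- \frac{\omega^{2}}{4}} & \text{for}\: \omega > -4 \wedge \omega < 4 \\0 & \text{otherwise} \end{cases}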